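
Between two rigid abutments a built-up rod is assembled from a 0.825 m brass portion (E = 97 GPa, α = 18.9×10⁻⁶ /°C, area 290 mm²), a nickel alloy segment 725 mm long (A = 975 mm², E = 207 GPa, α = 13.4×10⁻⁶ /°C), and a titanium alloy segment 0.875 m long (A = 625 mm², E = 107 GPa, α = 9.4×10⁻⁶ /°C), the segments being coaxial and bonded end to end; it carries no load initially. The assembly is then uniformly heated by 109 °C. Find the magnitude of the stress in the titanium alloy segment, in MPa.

If the supports were absent, the total length change would be Σ αᵢΔT Lᵢ = 18.9×10⁻⁶×109×825 + 13.4×10⁻⁶×109×725 + 9.4×10⁻⁶×109×875 = 3.655 mm.
The walls prevent any net length change, so an axial force P (same in every segment) develops. Compatibility: P · Σ Lᵢ/(AᵢEᵢ) = δ_free.
The series flexibility is Σ Lᵢ/(AᵢEᵢ) = 825/(290×97×10³) + 725/(975×207×10³) + 875/(625×107×10³) = 4.6×10⁻⁵ mm/N.
So P = 3.655 / 4.6×10⁻⁵ = 79.45 kN, compressive.
σ_{titanium alloy} = P / A = 79450 / 625 = 127.1 MPa.

σ ≈ 127 MPa (compressive)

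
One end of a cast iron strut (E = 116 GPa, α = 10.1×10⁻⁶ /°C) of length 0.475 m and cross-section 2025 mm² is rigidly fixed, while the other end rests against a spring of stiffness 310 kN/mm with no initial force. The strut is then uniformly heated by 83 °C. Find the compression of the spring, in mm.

Free thermal expansion: δ_free = αΔT L = 10.1×10⁻⁶ × 83 × 475 = 0.3982 mm.
With a force P in the spring, the elastic change of the strut is PL/(AE) and that of the spring is P/k; compatibility requires their sum to equal δ_free.
P [ L/(AE) + 1/k ] = δ_free → P [ 475/(2025×116×10³) + 1/(310×10³) ] = 0.3982.
P = 0.3982 / 5.248×10⁻⁶ = 75880 N.
Spring compression = P/k = 75880/(310×10³) = 0.2448 mm.

δ ≈ 0.245 mm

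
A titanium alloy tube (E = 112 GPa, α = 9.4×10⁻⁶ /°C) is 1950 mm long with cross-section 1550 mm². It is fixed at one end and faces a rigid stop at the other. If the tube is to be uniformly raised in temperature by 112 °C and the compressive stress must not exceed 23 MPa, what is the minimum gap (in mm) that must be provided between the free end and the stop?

With no wall the tube would lengthen by αΔT L = 9.4×10⁻⁶ × 112 × 1950 = 2.053 mm.
A stress of 23 MPa corresponds to the wall pushing the tube back by σL/E = 23×1950/(112×10³) = 0.4004 mm.
The gap must absorb the remainder: g_min = 2.053 − 0.4004 = 1.653 mm.

g ≈ 1.65 mm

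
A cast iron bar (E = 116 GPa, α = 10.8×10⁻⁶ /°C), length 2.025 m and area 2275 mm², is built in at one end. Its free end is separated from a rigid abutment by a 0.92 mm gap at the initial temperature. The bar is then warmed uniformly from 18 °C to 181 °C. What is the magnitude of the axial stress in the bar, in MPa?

σ ≈ 152 MPa (compressive)

Free thermal elongation = αΔT L = 10.8×10⁻⁶ × 163 × 2025 = 3.565 mm.
After closing the 0.92 mm clearance, 3.565 − 0.92 = 2.645 mm of expansion remains to be suppressed by the wall.
So σ = E(δ_free − g)/L = 116×10³ × 2.645/2025 = 151.5 MPa.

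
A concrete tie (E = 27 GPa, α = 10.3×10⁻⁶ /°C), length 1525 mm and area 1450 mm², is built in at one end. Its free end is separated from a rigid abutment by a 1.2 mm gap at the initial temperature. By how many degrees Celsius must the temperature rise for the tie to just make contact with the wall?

ΔT ≈ 76.4 °C

Contact occurs when the free expansion equals the gap: αΔT L = 1.2 mm.
So ΔT = g/(αL) = 1.2/(10.3×10⁻⁶ × 1525) = 76.4 °C.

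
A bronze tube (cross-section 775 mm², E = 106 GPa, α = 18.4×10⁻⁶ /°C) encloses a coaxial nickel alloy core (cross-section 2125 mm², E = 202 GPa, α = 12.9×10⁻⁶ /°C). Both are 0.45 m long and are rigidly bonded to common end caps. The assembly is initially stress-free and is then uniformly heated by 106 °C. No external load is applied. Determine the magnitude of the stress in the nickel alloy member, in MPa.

Both members must finish at the same length. With the larger α, the bronze tends to over-expand; the plates restrain it, putting the bronze in compression and the nickel alloy in tension. With no external load the two internal forces are equal and opposite, magnitude P.
Compatibility of the two members (thermal + elastic change equal): (α₁ − α₂)ΔT = P·[1/(A₁E₁) + 1/(A₂E₂)].
|α₁ − α₂|·ΔT = 5.5×10⁻⁶ × 106 = 0.000583.
1/(A₁E₁) + 1/(A₂E₂) = 1/(775×106×10³) + 1/(2125×202×10³) = 1.45×10⁻⁸ N⁻¹.
So P = 0.000583 / 1.45×10⁻⁸ = 40.2 kN.
σ_{nickel alloy} = P/A₂ = 40200/2125 = 18.92 MPa, tensile.

σ ≈ 18.9 MPa (tensile)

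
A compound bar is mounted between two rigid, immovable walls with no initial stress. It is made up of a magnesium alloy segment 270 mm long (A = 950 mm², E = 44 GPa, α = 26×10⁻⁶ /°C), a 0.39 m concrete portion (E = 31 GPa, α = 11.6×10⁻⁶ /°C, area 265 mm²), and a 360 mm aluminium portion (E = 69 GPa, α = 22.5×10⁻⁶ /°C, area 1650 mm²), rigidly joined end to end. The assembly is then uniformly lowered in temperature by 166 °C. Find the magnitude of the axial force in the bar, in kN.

If the supports were absent, the total length change would be Σ αᵢΔT Lᵢ = 26×10⁻⁶×166×270 + 11.6×10⁻⁶×166×390 + 22.5×10⁻⁶×166×360 = 3.261 mm.
Since the ends are fixed, an axial force P builds up, equal in every segment, with P · Σ Lᵢ/(AᵢEᵢ) = δ_free.
Σ Lᵢ/(AᵢEᵢ) = 270/(950×44×10³) + 390/(265×31×10³) + 360/(1650×69×10³) = 5.71×10⁻⁵ mm/N.
Hence P = δ_free / Σ(L/AE) = 3.261/5.71×10⁻⁵ = 57.11 kN (tensile).

P ≈ 57.1 kN (tensile)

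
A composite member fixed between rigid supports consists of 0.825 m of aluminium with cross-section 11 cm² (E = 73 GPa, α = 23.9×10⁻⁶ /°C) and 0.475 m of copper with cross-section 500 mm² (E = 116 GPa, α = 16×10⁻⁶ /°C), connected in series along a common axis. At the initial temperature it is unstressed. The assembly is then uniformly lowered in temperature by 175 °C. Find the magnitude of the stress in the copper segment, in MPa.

If the supports were absent, the total length change would be Σ αᵢΔT Lᵢ = 23.9×10⁻⁶×175×825 + 16×10⁻⁶×175×475 = 4.781 mm.
The rigid supports impose zero overall length change; the single axial force P common to all segments must satisfy P Σ Lᵢ/(AᵢEᵢ) = δ_free.
The series flexibility is Σ Lᵢ/(AᵢEᵢ) = 825/(1100×73×10³) + 475/(500×116×10³) = 1.846×10⁻⁵ mm/N.
Hence P = δ_free / Σ(L/AE) = 4.781/1.846×10⁻⁵ = 258.9 kN (tensile).
σ_{copper} = P / A = 258900 / 500 = 517.8 MPa.

σ ≈ 518 MPa (tensile)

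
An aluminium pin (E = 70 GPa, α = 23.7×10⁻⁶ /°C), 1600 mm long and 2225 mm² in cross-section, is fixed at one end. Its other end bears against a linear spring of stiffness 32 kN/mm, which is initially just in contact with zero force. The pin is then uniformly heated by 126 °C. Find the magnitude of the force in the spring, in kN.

If the spring were absent the pin would lengthen by αΔT L = 23.7×10⁻⁶ × 126 × 1600 = 4.778 mm.
With a force P in the spring, the elastic change of the pin is PL/(AE) and that of the spring is P/k; compatibility requires their sum to equal δ_free.
P [ L/(AE) + 1/k ] = δ_free → P [ 1600/(2225×70×10³) + 1/(32×10³) ] = 4.778.
P = 4.778 / 4.152×10⁻⁵ = 115100 N.

P ≈ 115 kN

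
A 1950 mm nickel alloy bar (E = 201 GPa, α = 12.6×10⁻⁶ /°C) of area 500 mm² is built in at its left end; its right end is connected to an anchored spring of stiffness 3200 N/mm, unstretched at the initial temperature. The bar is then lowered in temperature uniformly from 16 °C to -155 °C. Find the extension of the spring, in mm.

δ ≈ 3.96 mm

If the spring were absent the bar would shorten by αΔT L = 12.6×10⁻⁶ × 171 × 1950 = 4.201 mm.
With a force P in the spring, the elastic change of the bar is PL/(AE) and that of the spring is P/k; compatibility requires their sum to equal δ_free.
P [ L/(AE) + 1/k ] = δ_free → P [ 1950/(500×201×10³) + 1/(3200) ] = 4.201.
P = 4.201 / 0.0003319 = 12660 N.
Spring extension = P/k = 12660/(3200) = 3.956 mm.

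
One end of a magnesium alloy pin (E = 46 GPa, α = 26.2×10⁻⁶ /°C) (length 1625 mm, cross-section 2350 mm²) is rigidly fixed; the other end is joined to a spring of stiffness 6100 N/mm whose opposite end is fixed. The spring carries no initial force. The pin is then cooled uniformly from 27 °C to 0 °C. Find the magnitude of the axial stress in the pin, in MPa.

The unrestrained thermal change is αΔT L = 26.2×10⁻⁶ × 27 × 1625 = 1.15 mm.
Let P be the tensile force in the spring. The pin extends elastically by PL/(AE) and the spring stretches by P/k; together these equal δ_free.
So P = δ_free / [L/(AE) + 1/k] = 1.15 / [ 1625/(2350×46×10³) + 1/(6100) ].
P = 1.15 / 0.000179 = 6423 N.
σ = P/A = 6423/2350 = 2.733 MPa.

σ ≈ 2.73 MPa (tensile)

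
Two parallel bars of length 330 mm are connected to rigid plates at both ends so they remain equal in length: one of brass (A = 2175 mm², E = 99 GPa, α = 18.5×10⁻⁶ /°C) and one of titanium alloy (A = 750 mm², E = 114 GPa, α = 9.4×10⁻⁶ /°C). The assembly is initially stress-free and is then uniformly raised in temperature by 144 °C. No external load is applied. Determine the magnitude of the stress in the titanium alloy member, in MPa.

Both members must finish at the same length. With the larger α, the brass tends to over-expand; the plates restrain it, putting the brass in compression and the titanium alloy in tension. With no external load the two internal forces are equal and opposite, magnitude P.
Compatibility of the two members (thermal + elastic change equal): (α₁ − α₂)ΔT = P·[1/(A₁E₁) + 1/(A₂E₂)].
|α₁ − α₂|·ΔT = 9.1×10⁻⁶ × 144 = 0.00131.
1/(A₁E₁) + 1/(A₂E₂) = 1/(2175×99×10³) + 1/(750×114×10³) = 1.634×10⁻⁸ N⁻¹.
So P = 0.00131 / 1.634×10⁻⁸ = 80.2 kN.
σ_{titanium alloy} = P/A₂ = 80200/750 = 106.9 MPa, tensile.

σ ≈ 107 MPa (tensile)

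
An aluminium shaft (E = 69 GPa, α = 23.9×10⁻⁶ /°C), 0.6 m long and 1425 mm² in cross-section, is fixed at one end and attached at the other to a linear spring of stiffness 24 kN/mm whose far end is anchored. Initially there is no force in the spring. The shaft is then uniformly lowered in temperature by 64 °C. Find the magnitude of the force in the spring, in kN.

Free thermal contraction: δ_free = αΔT L = 23.9×10⁻⁶ × 64 × 600 = 0.9178 mm.
Let P be the tensile force in the spring. The shaft extends elastically by PL/(AE) and the spring stretches by P/k; together these equal δ_free.
P [ L/(AE) + 1/k ] = δ_free → P [ 600/(1425×69×10³) + 1/(24×10³) ] = 0.9178.
P = 0.9178 / 4.777×10⁻⁵ = 19210 N.

P ≈ 19.2 kN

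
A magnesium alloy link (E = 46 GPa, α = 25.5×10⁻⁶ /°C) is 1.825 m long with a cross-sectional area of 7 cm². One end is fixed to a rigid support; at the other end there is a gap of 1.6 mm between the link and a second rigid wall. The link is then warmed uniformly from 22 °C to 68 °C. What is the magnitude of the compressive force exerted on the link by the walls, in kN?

Free thermal elongation = αΔT L = 25.5×10⁻⁶ × 46 × 1825 = 2.141 mm.
After closing the 1.6 mm clearance, 2.141 − 1.6 = 0.5407 mm of expansion remains to be suppressed by the wall.
So σ = E(δ_free − g)/L = 46×10³ × 0.5407/1825 = 13.63 MPa.
P = σA = 13.63 × 700 = 9.54 kN.

P ≈ 9.54 kN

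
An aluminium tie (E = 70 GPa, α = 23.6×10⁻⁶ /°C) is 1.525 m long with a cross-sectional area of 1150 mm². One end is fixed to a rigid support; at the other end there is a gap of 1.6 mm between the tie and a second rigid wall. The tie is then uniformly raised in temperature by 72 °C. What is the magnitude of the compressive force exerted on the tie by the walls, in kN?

Free thermal elongation = αΔT L = 23.6×10⁻⁶ × 72 × 1525 = 2.591 mm.
This exceeds the 1.6 mm gap, so the wall pushes back. The portion of expansion that must be recovered elastically is δ_free − gap = 2.591 − 1.6 = 0.9913 mm.
So σ = E(δ_free − g)/L = 70×10³ × 0.9913/1525 = 45.5 MPa.
Force on the wall = σA = 45.5 × 1150 mm² = 52.33 kN.

P ≈ 52.3 kN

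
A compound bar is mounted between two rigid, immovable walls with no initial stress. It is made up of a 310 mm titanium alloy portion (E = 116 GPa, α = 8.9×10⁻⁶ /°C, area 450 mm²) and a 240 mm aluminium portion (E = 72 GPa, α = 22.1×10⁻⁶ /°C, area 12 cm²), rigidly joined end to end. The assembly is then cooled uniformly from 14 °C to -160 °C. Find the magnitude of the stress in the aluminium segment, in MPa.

σ ≈ 134 MPa (tensile)

If the supports were absent, the total length change would be Σ αᵢΔT Lᵢ = 8.9×10⁻⁶×174×310 + 22.1×10⁻⁶×174×240 = 1.403 mm.
Since the ends are fixed, an axial force P builds up, equal in every segment, with P · Σ Lᵢ/(AᵢEᵢ) = δ_free.
The series flexibility is Σ Lᵢ/(AᵢEᵢ) = 310/(450×116×10³) + 240/(1200×72×10³) = 8.716×10⁻⁶ mm/N.
P = 1.403 / 8.716×10⁻⁶ = 161000 N = 161 kN, tensile.
σ_{aluminium} = P / A = 161000 / 1200 = 134.1 MPa.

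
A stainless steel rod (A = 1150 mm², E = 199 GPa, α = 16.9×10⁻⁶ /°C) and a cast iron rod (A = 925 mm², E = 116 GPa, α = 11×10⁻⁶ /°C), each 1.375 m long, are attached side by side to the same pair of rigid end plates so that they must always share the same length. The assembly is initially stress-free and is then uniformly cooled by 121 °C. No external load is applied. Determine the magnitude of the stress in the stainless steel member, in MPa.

Equilibrium of a rigid end plate with no external load gives equal and opposite internal forces ±P in the two members. Since α_{stainless steel} > α_{cast iron}, cooling drives the stainless steel into tension and the cast iron into compression.
Setting the final lengths equal and cancelling L: (α₁ − α₂)ΔT = P/(A₁E₁) + P/(A₂E₂).
|α₁ − α₂|·ΔT = 5.9×10⁻⁶ × 121 = 0.0007139.
1/(A₁E₁) + 1/(A₂E₂) = 1/(1150×199×10³) + 1/(925×116×10³) = 1.369×10⁻⁸ N⁻¹.
P = 0.0007139 / 1.369×10⁻⁸ = 52150 N = 52.15 kN.
σ_{stainless steel} = P/A₁ = 52150/1150 = 45.35 MPa, tensile.

σ ≈ 45.3 MPa (tensile)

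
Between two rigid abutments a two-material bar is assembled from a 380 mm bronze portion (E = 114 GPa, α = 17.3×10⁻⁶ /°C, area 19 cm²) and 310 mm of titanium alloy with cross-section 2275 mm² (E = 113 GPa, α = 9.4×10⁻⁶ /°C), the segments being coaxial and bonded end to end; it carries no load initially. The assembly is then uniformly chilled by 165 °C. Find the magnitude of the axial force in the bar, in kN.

Free thermal contraction of the whole bar: Σ αᵢΔT Lᵢ = 17.3×10⁻⁶×165×380 + 9.4×10⁻⁶×165×310 = 1.566 mm.
Since the ends are fixed, an axial force P builds up, equal in every segment, with P · Σ Lᵢ/(AᵢEᵢ) = δ_free.
The series flexibility is Σ Lᵢ/(AᵢEᵢ) = 380/(1900×114×10³) + 310/(2275×113×10³) = 2.96×10⁻⁶ mm/N.
P = 1.566 / 2.96×10⁻⁶ = 528800 N = 528.8 kN, tensile.

P ≈ 529 kN (tensile)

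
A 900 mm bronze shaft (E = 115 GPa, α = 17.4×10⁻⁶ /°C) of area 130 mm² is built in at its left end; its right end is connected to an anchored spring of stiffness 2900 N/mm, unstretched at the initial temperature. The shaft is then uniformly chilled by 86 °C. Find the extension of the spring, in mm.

Free thermal contraction: δ_free = αΔT L = 17.4×10⁻⁶ × 86 × 900 = 1.347 mm.
Let P be the tensile force in the spring. The shaft extends elastically by PL/(AE) and the spring stretches by P/k; together these equal δ_free.
P [ L/(AE) + 1/k ] = δ_free → P [ 900/(130×115×10³) + 1/(2900) ] = 1.347.
P = 1.347 / 0.000405 = 3325 N.
Spring extension = P/k = 3325/(2900) = 1.147 mm.

δ ≈ 1.15 mm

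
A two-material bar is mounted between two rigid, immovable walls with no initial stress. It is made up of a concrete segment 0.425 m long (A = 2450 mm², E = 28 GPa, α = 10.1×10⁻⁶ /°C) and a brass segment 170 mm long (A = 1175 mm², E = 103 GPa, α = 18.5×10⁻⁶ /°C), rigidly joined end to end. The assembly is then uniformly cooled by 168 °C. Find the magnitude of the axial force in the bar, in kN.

P ≈ 164 kN (tensile)

Free thermal contraction of the whole bar: Σ αᵢΔT Lᵢ = 10.1×10⁻⁶×168×425 + 18.5×10⁻⁶×168×170 = 1.249 mm.
The rigid supports impose zero overall length change; the single axial force P common to all segments must satisfy P Σ Lᵢ/(AᵢEᵢ) = δ_free.
The series flexibility is Σ Lᵢ/(AᵢEᵢ) = 425/(2450×28×10³) + 170/(1175×103×10³) = 7.6×10⁻⁶ mm/N.
So P = 1.249 / 7.6×10⁻⁶ = 164.4 kN, tensile.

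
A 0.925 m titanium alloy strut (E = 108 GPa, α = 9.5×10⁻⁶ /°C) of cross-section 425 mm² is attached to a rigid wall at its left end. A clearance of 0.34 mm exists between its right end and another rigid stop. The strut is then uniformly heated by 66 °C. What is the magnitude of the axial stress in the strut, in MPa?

If the wall were absent the strut would grow by αΔT L = 9.5×10⁻⁶ × 66 × 925 = 0.58 mm.
This exceeds the 0.34 mm gap, so the wall pushes back. The portion of expansion that must be recovered elastically is δ_free − gap = 0.58 − 0.34 = 0.24 mm.
So σ = E(δ_free − g)/L = 108×10³ × 0.24/925 = 28.02 MPa.

σ ≈ 28 MPa (compressive)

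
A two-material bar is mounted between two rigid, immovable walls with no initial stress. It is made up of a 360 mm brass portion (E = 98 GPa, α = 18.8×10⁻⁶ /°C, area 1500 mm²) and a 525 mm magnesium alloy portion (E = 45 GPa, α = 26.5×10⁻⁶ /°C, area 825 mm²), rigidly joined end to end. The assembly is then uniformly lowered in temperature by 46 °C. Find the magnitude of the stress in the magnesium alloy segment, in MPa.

With the walls removed the bar would change length by δ_free = Σ αᵢΔT Lᵢ = 18.8×10⁻⁶×46×360 + 26.5×10⁻⁶×46×525 = 0.9513 mm.
The rigid supports impose zero overall length change; the single axial force P common to all segments must satisfy P Σ Lᵢ/(AᵢEᵢ) = δ_free.
Σ Lᵢ/(AᵢEᵢ) = 360/(1500×98×10³) + 525/(825×45×10³) = 1.659×10⁻⁵ mm/N.
P = 0.9513 / 1.659×10⁻⁵ = 57340 N = 57.34 kN, tensile.
σ_{magnesium alloy} = P / A = 57340 / 825 = 69.5 MPa.

σ ≈ 69.5 MPa (tensile)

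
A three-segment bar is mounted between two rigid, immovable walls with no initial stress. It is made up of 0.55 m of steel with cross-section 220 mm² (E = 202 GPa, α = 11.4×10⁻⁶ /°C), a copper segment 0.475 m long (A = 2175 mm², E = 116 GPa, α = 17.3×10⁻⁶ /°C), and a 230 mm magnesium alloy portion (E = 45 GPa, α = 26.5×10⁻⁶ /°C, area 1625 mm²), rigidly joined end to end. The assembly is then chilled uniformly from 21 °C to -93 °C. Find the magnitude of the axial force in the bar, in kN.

P ≈ 135 kN (tensile)

If the supports were absent, the total length change would be Σ αᵢΔT Lᵢ = 11.4×10⁻⁶×114×550 + 17.3×10⁻⁶×114×475 + 26.5×10⁻⁶×114×230 = 2.346 mm.
The rigid supports impose zero overall length change; the single axial force P common to all segments must satisfy P Σ Lᵢ/(AᵢEᵢ) = δ_free.
The series flexibility is Σ Lᵢ/(AᵢEᵢ) = 550/(220×202×10³) + 475/(2175×116×10³) + 230/(1625×45×10³) = 1.74×10⁻⁵ mm/N.
Hence P = δ_free / Σ(L/AE) = 2.346/1.74×10⁻⁵ = 134.8 kN (tensile).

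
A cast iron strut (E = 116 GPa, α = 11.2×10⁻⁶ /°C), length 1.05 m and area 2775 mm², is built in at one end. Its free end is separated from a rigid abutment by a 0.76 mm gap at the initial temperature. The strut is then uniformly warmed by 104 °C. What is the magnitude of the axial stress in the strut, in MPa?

If the wall were absent the strut would grow by αΔT L = 11.2×10⁻⁶ × 104 × 1050 = 1.223 mm.
This exceeds the 0.76 mm gap, so the wall pushes back. The portion of expansion that must be recovered elastically is δ_free − gap = 1.223 − 0.76 = 0.463 mm.
So σ = E(δ_free − g)/L = 116×10³ × 0.463/1050 = 51.15 MPa.

σ ≈ 51.2 MPa (compressive)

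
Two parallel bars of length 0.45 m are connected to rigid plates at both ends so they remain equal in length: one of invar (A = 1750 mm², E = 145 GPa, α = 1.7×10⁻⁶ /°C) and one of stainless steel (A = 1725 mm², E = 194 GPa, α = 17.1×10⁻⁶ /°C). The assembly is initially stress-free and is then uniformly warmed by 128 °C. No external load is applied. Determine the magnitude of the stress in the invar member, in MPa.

σ ≈ 163 MPa (tensile)

Both members must finish at the same length. With the larger α, the stainless steel tends to over-expand; the plates restrain it, putting the stainless steel in compression and the invar in tension. With no external load the two internal forces are equal and opposite, magnitude P.
Setting the final lengths equal and cancelling L: (α₁ − α₂)ΔT = P/(A₁E₁) + P/(A₂E₂).
|α₁ − α₂|·ΔT = 15.4×10⁻⁶ × 128 = 0.001971.
1/(A₁E₁) + 1/(A₂E₂) = 1/(1750×145×10³) + 1/(1725×194×10³) = 6.929×10⁻⁹ N⁻¹.
P = 0.001971 / 6.929×10⁻⁹ = 284500 N = 284.5 kN.
σ_{invar} = P/A₁ = 284500/1750 = 162.6 MPa, tensile.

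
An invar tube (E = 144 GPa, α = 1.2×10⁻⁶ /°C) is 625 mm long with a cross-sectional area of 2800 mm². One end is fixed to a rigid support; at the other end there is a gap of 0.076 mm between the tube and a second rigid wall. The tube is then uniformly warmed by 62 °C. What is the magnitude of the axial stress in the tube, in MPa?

If the wall were absent the tube would grow by αΔT L = 1.2×10⁻⁶ × 62 × 625 = 0.0465 mm.
This is smaller than the 0.076 mm clearance, so the tube expands freely without reaching the stop — the stress is zero.

σ ≈ 0 MPa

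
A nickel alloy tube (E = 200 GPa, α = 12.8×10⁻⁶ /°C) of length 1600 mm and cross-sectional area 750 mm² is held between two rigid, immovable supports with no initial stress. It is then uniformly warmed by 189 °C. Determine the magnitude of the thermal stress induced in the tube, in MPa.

Because both ends are immovable the net strain is zero, and the suppressed thermal strain is αΔT = 12.8×10⁻⁶ × 189 = 2419.2×10⁻⁶.
The stress required to suppress this strain is σ = Eε = 200×10³ × 2419.2×10⁻⁶ = 483.8 MPa, compressive since the tube is trying to expand.

σ ≈ 484 MPa (compressive)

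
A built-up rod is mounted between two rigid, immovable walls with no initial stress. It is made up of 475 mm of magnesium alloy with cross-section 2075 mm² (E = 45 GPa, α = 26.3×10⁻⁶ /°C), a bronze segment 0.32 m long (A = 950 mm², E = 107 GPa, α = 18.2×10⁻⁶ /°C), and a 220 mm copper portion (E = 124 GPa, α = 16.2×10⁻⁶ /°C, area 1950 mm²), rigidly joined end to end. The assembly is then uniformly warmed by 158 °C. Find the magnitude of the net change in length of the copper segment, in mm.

|ΔL| ≈ 0.219 mm

If the supports were absent, the total length change would be Σ αᵢΔT Lᵢ = 26.3×10⁻⁶×158×475 + 18.2×10⁻⁶×158×320 + 16.2×10⁻⁶×158×220 = 3.457 mm.
Since the ends are fixed, an axial force P builds up, equal in every segment, with P · Σ Lᵢ/(AᵢEᵢ) = δ_free.
Σ Lᵢ/(AᵢEᵢ) = 475/(2075×45×10³) + 320/(950×107×10³) + 220/(1950×124×10³) = 9.145×10⁻⁶ mm/N.
P = 3.457 / 9.145×10⁻⁶ = 378000 N = 378 kN, compressive.
For the copper segment, free thermal change = 16.2×10⁻⁶×158×220 = 0.5631 mm and elastic change from P = 378000×220/(1950×124×10³) = 0.344 mm; these oppose, so the net change is 0.219 mm (segment lengthens).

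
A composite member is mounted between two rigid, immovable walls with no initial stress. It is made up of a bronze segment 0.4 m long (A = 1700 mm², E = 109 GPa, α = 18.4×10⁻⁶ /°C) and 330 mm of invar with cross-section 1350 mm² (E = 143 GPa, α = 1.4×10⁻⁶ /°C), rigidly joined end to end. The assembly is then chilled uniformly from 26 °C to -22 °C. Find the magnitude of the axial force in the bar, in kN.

With the walls removed the bar would change length by δ_free = Σ αᵢΔT Lᵢ = 18.4×10⁻⁶×48×400 + 1.4×10⁻⁶×48×330 = 0.3755 mm.
The rigid supports impose zero overall length change; the single axial force P common to all segments must satisfy P Σ Lᵢ/(AᵢEᵢ) = δ_free.
The series flexibility is Σ Lᵢ/(AᵢEᵢ) = 400/(1700×109×10³) + 330/(1350×143×10³) = 3.868×10⁻⁶ mm/N.
So P = 0.3755 / 3.868×10⁻⁶ = 97.07 kN, tensile.

P ≈ 97.1 kN (tensile)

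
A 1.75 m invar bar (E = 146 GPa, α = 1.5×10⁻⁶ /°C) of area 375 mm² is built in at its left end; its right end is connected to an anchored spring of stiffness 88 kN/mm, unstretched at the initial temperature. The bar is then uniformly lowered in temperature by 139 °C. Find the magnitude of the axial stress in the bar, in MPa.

Free thermal contraction: δ_free = αΔT L = 1.5×10⁻⁶ × 139 × 1750 = 0.3649 mm.
With a force P in the spring, the elastic change of the bar is PL/(AE) and that of the spring is P/k; compatibility requires their sum to equal δ_free.
P [ L/(AE) + 1/k ] = δ_free → P [ 1750/(375×146×10³) + 1/(88×10³) ] = 0.3649.
P = 0.3649 / 4.333×10⁻⁵ = 8421 N.
σ = P/A = 8421/375 = 22.46 MPa.

σ ≈ 22.5 MPa (tensile)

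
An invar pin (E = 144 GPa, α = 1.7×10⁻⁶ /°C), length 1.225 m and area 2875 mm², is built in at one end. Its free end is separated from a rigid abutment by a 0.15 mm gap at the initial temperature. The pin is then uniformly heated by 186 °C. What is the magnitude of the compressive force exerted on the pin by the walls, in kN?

Free thermal elongation = αΔT L = 1.7×10⁻⁶ × 186 × 1225 = 0.3873 mm.
This exceeds the 0.15 mm gap, so the wall pushes back. The portion of expansion that must be recovered elastically is δ_free − gap = 0.3873 − 0.15 = 0.2373 mm.
That suppressed elongation corresponds to σ = E·Δ/L = 144×10³ × 0.2373/1225 = 27.9 MPa.
Force on the wall = σA = 27.9 × 2875 mm² = 80.21 kN.

P ≈ 80.2 kN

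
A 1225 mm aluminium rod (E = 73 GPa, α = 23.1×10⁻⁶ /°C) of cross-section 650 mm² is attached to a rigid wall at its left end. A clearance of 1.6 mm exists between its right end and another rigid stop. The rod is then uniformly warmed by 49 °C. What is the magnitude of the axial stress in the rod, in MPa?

σ ≈ 0 MPa

If the wall were absent the rod would grow by αΔT L = 23.1×10⁻⁶ × 49 × 1225 = 1.387 mm.
Since δ_free = 1.39 mm is less than the 1.6 mm gap, the rod never touches the wall. No axial force develops.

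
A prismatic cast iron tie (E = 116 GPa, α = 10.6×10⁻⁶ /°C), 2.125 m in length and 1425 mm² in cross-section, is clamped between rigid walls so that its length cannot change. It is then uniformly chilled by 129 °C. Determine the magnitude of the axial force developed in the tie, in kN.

The ends cannot move, so σ = EαΔT = 116×10³ × 10.6×10⁻⁶ × 129 = 158.6 MPa.
Then P = σA = 158.6 × 1425 mm² = 226 kN, tensile.

P ≈ 226 kN (tensile)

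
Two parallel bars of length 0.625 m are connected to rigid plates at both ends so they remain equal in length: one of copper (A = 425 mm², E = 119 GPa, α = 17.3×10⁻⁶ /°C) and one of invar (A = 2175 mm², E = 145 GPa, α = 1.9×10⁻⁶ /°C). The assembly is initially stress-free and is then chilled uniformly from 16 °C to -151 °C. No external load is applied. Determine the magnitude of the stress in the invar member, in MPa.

σ ≈ 51.5 MPa (compressive)

The copper has the larger α, so on cooling it would change length more than the invar if both were free. The rigid plates force a common final length, so the copper is put into tension and the invar into compression, with equal and opposite forces P (no external load).
Compatibility of the two members (thermal + elastic change equal): (α₁ − α₂)ΔT = P·[1/(A₁E₁) + 1/(A₂E₂)].
|α₁ − α₂|·ΔT = 15.4×10⁻⁶ × 167 = 0.002572.
1/(A₁E₁) + 1/(A₂E₂) = 1/(425×119×10³) + 1/(2175×145×10³) = 2.294×10⁻⁸ N⁻¹.
So P = 0.002572 / 2.294×10⁻⁸ = 112.1 kN.
σ_{invar} = P/A₂ = 112100/2175 = 51.54 MPa, compressive.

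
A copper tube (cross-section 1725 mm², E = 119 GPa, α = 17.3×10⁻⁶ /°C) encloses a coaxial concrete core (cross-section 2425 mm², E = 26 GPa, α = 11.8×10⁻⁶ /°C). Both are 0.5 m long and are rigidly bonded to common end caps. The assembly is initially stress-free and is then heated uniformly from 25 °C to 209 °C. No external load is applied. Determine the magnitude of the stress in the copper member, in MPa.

σ ≈ 28.3 MPa (compressive)

Equilibrium of a rigid end plate with no external load gives equal and opposite internal forces ±P in the two members. Since α_{copper} > α_{concrete}, heating drives the copper into compression and the concrete into tension.
Equating the net (thermal + elastic) strains gives |α₁ − α₂|·ΔT = P·[1/(A₁E₁) + 1/(A₂E₂)].
|α₁ − α₂|·ΔT = 5.5×10⁻⁶ × 184 = 0.001012.
1/(A₁E₁) + 1/(A₂E₂) = 1/(1725×119×10³) + 1/(2425×26×10³) = 2.073×10⁻⁸ N⁻¹.
P = 0.001012 / 2.073×10⁻⁸ = 48810 N = 48.81 kN.
σ_{copper} = P/A₁ = 48810/1725 = 28.3 MPa, compressive.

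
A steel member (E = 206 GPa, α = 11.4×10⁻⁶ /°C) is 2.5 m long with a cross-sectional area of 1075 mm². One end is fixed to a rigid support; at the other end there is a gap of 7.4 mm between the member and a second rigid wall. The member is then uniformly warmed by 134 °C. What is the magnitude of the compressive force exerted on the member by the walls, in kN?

P ≈ 0 kN

Free thermal elongation = αΔT L = 11.4×10⁻⁶ × 134 × 2500 = 3.819 mm.
This is smaller than the 7.4 mm clearance, so the member expands freely without reaching the stop — the stress is zero.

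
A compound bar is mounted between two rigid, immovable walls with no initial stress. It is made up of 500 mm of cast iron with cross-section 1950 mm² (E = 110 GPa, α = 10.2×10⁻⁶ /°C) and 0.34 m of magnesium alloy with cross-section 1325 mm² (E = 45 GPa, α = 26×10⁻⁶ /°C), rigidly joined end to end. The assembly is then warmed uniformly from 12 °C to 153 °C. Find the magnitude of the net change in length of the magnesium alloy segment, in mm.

|ΔL| ≈ 0.149 mm

With the walls removed the bar would change length by δ_free = Σ αᵢΔT Lᵢ = 10.2×10⁻⁶×141×500 + 26×10⁻⁶×141×340 = 1.966 mm.
The rigid supports impose zero overall length change; the single axial force P common to all segments must satisfy P Σ Lᵢ/(AᵢEᵢ) = δ_free.
The series flexibility is Σ Lᵢ/(AᵢEᵢ) = 500/(1950×110×10³) + 340/(1325×45×10³) = 8.033×10⁻⁶ mm/N.
So P = 1.966 / 8.033×10⁻⁶ = 244.7 kN, compressive.
For the magnesium alloy segment, free thermal change = 26×10⁻⁶×141×340 = 1.246 mm and elastic change from P = 244700×340/(1325×45×10³) = 1.395 mm; these oppose, so the net change is 0.149 mm (segment shortens).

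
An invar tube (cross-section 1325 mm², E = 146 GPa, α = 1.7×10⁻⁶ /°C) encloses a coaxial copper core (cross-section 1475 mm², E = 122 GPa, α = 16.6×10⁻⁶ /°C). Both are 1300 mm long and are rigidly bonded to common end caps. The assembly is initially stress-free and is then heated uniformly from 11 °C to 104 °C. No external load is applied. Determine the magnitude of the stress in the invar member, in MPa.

The copper has the larger α, so on heating it would change length more than the invar if both were free. The rigid plates force a common final length, so the copper is put into compression and the invar into tension, with equal and opposite forces P (no external load).
Equating the net (thermal + elastic) strains gives |α₁ − α₂|·ΔT = P·[1/(A₁E₁) + 1/(A₂E₂)].
|α₁ − α₂|·ΔT = 14.9×10⁻⁶ × 93 = 0.001386.
1/(A₁E₁) + 1/(A₂E₂) = 1/(1325×146×10³) + 1/(1475×122×10³) = 1.073×10⁻⁸ N⁻¹.
P = 0.001386 / 1.073×10⁻⁸ = 129200 N = 129.2 kN.
σ_{invar} = P/A₁ = 129200/1325 = 97.5 MPa, tensile.

σ ≈ 97.5 MPa (tensile)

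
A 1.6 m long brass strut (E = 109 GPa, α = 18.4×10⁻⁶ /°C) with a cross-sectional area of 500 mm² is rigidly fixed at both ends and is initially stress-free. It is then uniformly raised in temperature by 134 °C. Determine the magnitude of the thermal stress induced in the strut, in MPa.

σ ≈ 269 MPa (compressive)

Because both ends are immovable the net strain is zero, and the suppressed thermal strain is αΔT = 18.4×10⁻⁶ × 134 = 2465.6×10⁻⁶.
σ = EαΔT = 109×10³ × 18.4×10⁻⁶ × 134 = 268.8 MPa (compressive; the strut is trying to expand).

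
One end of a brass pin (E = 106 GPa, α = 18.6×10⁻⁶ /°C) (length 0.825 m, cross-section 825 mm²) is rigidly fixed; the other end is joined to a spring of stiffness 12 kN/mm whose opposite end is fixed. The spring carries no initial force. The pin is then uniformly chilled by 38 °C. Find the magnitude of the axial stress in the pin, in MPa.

σ ≈ 7.62 MPa (tensile)

The unrestrained thermal change is αΔT L = 18.6×10⁻⁶ × 38 × 825 = 0.5831 mm.
With a force P in the spring, the elastic change of the pin is PL/(AE) and that of the spring is P/k; compatibility requires their sum to equal δ_free.
So P = δ_free / [L/(AE) + 1/k] = 0.5831 / [ 825/(825×106×10³) + 1/(12×10³) ].
P = 0.5831 / 9.277×10⁻⁵ = 6286 N.
σ = P/A = 6286/825 = 7.619 MPa.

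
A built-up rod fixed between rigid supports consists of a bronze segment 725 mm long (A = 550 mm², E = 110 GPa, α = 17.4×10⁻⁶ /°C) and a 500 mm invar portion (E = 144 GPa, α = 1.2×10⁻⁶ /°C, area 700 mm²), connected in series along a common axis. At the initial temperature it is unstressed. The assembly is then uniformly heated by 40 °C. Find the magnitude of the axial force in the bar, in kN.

P ≈ 31.2 kN (compressive)

If the supports were absent, the total length change would be Σ αᵢΔT Lᵢ = 17.4×10⁻⁶×40×725 + 1.2×10⁻⁶×40×500 = 0.5286 mm.
The walls prevent any net length change, so an axial force P (same in every segment) develops. Compatibility: P · Σ Lᵢ/(AᵢEᵢ) = δ_free.
Σ Lᵢ/(AᵢEᵢ) = 725/(550×110×10³) + 500/(700×144×10³) = 1.694×10⁻⁵ mm/N.
P = 0.5286 / 1.694×10⁻⁵ = 31200 N = 31.2 kN, compressive.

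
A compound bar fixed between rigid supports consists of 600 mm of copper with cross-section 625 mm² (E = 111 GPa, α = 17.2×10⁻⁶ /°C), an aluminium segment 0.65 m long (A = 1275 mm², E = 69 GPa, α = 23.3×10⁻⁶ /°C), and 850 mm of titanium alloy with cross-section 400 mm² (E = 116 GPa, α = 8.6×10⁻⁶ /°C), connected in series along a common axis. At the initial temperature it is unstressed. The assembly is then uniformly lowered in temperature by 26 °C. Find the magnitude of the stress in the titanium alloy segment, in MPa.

If the supports were absent, the total length change would be Σ αᵢΔT Lᵢ = 17.2×10⁻⁶×26×600 + 23.3×10⁻⁶×26×650 + 8.6×10⁻⁶×26×850 = 0.8521 mm.
The walls prevent any net length change, so an axial force P (same in every segment) develops. Compatibility: P · Σ Lᵢ/(AᵢEᵢ) = δ_free.
Σ Lᵢ/(AᵢEᵢ) = 600/(625×111×10³) + 650/(1275×69×10³) + 850/(400×116×10³) = 3.436×10⁻⁵ mm/N.
So P = 0.8521 / 3.436×10⁻⁵ = 24.8 kN, tensile.
σ_{titanium alloy} = P / A = 24800 / 400 = 62.01 MPa.

σ ≈ 62 MPa (tensile)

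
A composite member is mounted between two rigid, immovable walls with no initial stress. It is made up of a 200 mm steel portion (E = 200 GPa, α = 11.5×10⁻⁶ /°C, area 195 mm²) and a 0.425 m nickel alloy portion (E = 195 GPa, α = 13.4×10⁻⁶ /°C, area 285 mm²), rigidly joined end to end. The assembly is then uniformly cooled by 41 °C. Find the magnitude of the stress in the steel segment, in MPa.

With the walls removed the bar would change length by δ_free = Σ αᵢΔT Lᵢ = 11.5×10⁻⁶×41×200 + 13.4×10⁻⁶×41×425 = 0.3278 mm.
The rigid supports impose zero overall length change; the single axial force P common to all segments must satisfy P Σ Lᵢ/(AᵢEᵢ) = δ_free.
The series flexibility is Σ Lᵢ/(AᵢEᵢ) = 200/(195×200×10³) + 425/(285×195×10³) = 1.278×10⁻⁵ mm/N.
P = 0.3278 / 1.278×10⁻⁵ = 25660 N = 25.66 kN, tensile.
σ_{steel} = P / A = 25660 / 195 = 131.6 MPa.

σ ≈ 132 MPa (tensile)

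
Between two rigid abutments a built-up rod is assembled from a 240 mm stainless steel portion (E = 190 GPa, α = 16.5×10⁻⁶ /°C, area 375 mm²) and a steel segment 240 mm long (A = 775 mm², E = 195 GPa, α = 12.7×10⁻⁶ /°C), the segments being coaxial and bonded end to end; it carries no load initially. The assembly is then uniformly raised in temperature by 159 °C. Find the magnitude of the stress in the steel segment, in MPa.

With the walls removed the bar would change length by δ_free = Σ αᵢΔT Lᵢ = 16.5×10⁻⁶×159×240 + 12.7×10⁻⁶×159×240 = 1.114 mm.
The walls prevent any net length change, so an axial force P (same in every segment) develops. Compatibility: P · Σ Lᵢ/(AᵢEᵢ) = δ_free.
Σ Lᵢ/(AᵢEᵢ) = 240/(375×190×10³) + 240/(775×195×10³) = 4.957×10⁻⁶ mm/N.
P = 1.114 / 4.957×10⁻⁶ = 224800 N = 224.8 kN, compressive.
σ_{steel} = P / A = 224800 / 775 = 290.1 MPa.

σ ≈ 290 MPa (compressive)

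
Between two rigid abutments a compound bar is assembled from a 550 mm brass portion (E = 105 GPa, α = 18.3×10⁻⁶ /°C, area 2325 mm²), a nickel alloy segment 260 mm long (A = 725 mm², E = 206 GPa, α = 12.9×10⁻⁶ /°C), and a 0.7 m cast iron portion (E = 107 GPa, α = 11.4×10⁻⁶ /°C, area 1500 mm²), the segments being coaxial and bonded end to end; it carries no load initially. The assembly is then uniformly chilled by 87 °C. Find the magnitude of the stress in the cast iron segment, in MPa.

If the supports were absent, the total length change would be Σ αᵢΔT Lᵢ = 18.3×10⁻⁶×87×550 + 12.9×10⁻⁶×87×260 + 11.4×10⁻⁶×87×700 = 1.862 mm.
The walls prevent any net length change, so an axial force P (same in every segment) develops. Compatibility: P · Σ Lᵢ/(AᵢEᵢ) = δ_free.
Σ Lᵢ/(AᵢEᵢ) = 550/(2325×105×10³) + 260/(725×206×10³) + 700/(1500×107×10³) = 8.355×10⁻⁶ mm/N.
So P = 1.862 / 8.355×10⁻⁶ = 222.8 kN, tensile.
σ_{cast iron} = P / A = 222800 / 1500 = 148.5 MPa.

σ ≈ 149 MPa (tensile)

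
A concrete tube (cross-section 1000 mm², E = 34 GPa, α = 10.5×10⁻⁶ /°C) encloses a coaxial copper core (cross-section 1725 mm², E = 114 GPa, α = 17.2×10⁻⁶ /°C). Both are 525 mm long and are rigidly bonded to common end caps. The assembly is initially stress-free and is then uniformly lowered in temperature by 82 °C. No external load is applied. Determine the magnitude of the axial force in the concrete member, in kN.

P ≈ 15.9 kN (compressive in the concrete)

Both members must finish at the same length. With the larger α, the copper tends to over-contract; the plates restrain it, putting the copper in tension and the concrete in compression. With no external load the two internal forces are equal and opposite, magnitude P.
Equating the net (thermal + elastic) strains gives |α₁ − α₂|·ΔT = P·[1/(A₁E₁) + 1/(A₂E₂)].
|α₁ − α₂|·ΔT = 6.7×10⁻⁶ × 82 = 0.0005494.
1/(A₁E₁) + 1/(A₂E₂) = 1/(1000×34×10³) + 1/(1725×114×10³) = 3.45×10⁻⁸ N⁻¹.
P = 0.0005494 / 3.45×10⁻⁸ = 15930 N = 15.93 kN.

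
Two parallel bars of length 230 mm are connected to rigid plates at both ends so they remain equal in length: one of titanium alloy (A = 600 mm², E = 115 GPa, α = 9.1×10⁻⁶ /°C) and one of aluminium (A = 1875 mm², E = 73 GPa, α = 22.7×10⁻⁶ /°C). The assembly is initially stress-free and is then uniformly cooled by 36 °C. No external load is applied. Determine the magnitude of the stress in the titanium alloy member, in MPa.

Both members must finish at the same length. With the larger α, the aluminium tends to over-contract; the plates restrain it, putting the aluminium in tension and the titanium alloy in compression. With no external load the two internal forces are equal and opposite, magnitude P.
Equating the net (thermal + elastic) strains gives |α₁ − α₂|·ΔT = P·[1/(A₁E₁) + 1/(A₂E₂)].
|α₁ − α₂|·ΔT = 13.6×10⁻⁶ × 36 = 0.0004896.
1/(A₁E₁) + 1/(A₂E₂) = 1/(600×115×10³) + 1/(1875×73×10³) = 2.18×10⁻⁸ N⁻¹.
P = 0.0004896 / 2.18×10⁻⁸ = 22460 N = 22.46 kN.
σ_{titanium alloy} = P/A₁ = 22460/600 = 37.43 MPa, compressive.

σ ≈ 37.4 MPa (compressive)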